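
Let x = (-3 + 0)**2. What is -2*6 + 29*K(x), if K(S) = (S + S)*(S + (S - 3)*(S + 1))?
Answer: 36006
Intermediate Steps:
x = 9 (x = (-3)**2 = 9)
K(S) = 2*S*(S + (1 + S)*(-3 + S)) (K(S) = (2*S)*(S + (-3 + S)*(1 + S)) = (2*S)*(S + (1 + S)*(-3 + S)) = 2*S*(S + (1 + S)*(-3 + S)))
-2*6 + 29*K(x) = -2*6 + 29*(2*9*(-3 + 9**2 - 1*9)) = -12 + 29*(2*9*(-3 + 81 - 9)) = -12 + 29*(2*9*69) = -12 + 29*1242 = -12 + 36018 = 36006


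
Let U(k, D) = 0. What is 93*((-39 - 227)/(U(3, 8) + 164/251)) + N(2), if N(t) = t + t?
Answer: -3104291/82 ≈ -37857.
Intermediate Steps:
N(t) = 2*t
93*((-39 - 227)/(U(3, 8) + 164/251)) + N(2) = 93*((-39 - 227)/(0 + 164/251)) + 2*2 = 93*(-266/(0 + 164*(1/251))) + 4 = 93*(-266/(0 + 164/251)) + 4 = 93*(-266/164/251) + 4 = 93*(-266*251/164) + 4 = 93*(-33383/82) + 4 = -3104619/82 + 4 = -3104291/82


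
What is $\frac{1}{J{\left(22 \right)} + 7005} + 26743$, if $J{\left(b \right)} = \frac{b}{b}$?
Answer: $\frac{187361459}{7006} \approx 26743.0$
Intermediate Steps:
$J{\left(b \right)} = 1$
$\frac{1}{J{\left(22 \right)} + 7005} + 26743 = \frac{1}{1 + 7005} + 26743 = \frac{1}{7006} + 26743 = \frac{187361459}{7006}$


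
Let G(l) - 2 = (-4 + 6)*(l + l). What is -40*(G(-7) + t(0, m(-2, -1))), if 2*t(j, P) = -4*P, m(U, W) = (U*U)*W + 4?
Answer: 1040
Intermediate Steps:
m(U, W) = 4 + W*U**2 (m(U, W) = U**2*W + 4 = W*U**2 + 4 = 4 + W*U**2)
t(j, P) = -2*P (t(j, P) = (-4*P)/2 = -2*P)
G(l) = 2 + 4*l (G(l) = 2 + (-4 + 6)*(l + l) = 2 + 2*(2*l) = 2 + 4*l)
-40*(G(-7) + t(0, m(-2, -1))) = -40*((2 + 4*(-7)) - 2*(4 - 1*(-2)**2)) = -40*((2 - 28) - 2*(4 - 1*4)) = -40*(-26 - 2*(4 - 4)) = -40*(-26 - 2*0) = -40*(-26 + 0) = -40*(-26) = 1040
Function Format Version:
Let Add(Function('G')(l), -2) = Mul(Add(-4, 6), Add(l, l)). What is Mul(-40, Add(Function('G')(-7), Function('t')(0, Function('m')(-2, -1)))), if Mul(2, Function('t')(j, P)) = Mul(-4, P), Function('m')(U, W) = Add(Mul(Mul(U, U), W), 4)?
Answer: 1040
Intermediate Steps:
Function('m')(U, W) = Add(4, Mul(W, Pow(U, 2))) (Function('m')(U, W) = Add(Mul(Pow(U, 2), W), 4) = Add(Mul(W, Pow(U, 2)), 4) = Add(4, Mul(W, Pow(U, 2))))
Function('t')(j, P) = Mul(-2, P) (Function('t')(j, P) = Mul(Rational(1, 2), Mul(-4, P)) = Mul(-2, P))
Function('G')(l) = Add(2, Mul(4, l)) (Function('G')(l) = Add(2, Mul(Add(-4, 6), Add(l, l))) = Add(2, Mul(2, Mul(2, l))) = Add(2, Mul(4, l)))
Mul(-40, Add(Function('G')(-7), Function('t')(0, Function('m')(-2, -1)))) = Mul(-40, Add(Add(2, Mul(4, -7)), Mul(-2, Add(4, Mul(-1, Pow(-2, 2)))))) = Mul(-40, Add(Add(2, -28), Mul(-2, Add(4, Mul(-1, 4))))) = Mul(-40, Add(-26, Mul(-2, Add(4, -4)))) = Mul(-40, Add(-26, Mul(-2, 0))) = Mul(-40, Add(-26, 0)) = Mul(-40, -26) = 1040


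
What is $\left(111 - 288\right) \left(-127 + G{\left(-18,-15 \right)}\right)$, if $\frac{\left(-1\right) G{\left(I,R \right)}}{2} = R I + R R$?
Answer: $197709$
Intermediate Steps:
$G{\left(I,R \right)} = - 2 R^{2} - 2 I R$ ($G{\left(I,R \right)} = - 2 \left(R I + R R\right) = - 2 \left(I R + R^{2}\right) = - 2 \left(R^{2} + I R\right) = - 2 R^{2} - 2 I R$)
$\left(111 - 288\right) \left(-127 + G{\left(-18,-15 \right)}\right) = \left(111 - 288\right) \left(-127 - - 30 \left(-18 - 15\right)\right) = - 177 \left(-127 - \left(-30\right) \left(-33\right)\right) = - 177 \left(-127 - 990\right) = \left(-177\right) \left(-1117\right) = 197709$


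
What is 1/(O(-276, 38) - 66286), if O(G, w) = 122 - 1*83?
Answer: -1/66247 ≈ -1.5095e-5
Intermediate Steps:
O(G, w) = 39 (O(G, w) = 122 - 83 = 39)
1/(O(-276, 38) - 66286) = 1/(39 - 66286) = 1/(-66247) = -1/66247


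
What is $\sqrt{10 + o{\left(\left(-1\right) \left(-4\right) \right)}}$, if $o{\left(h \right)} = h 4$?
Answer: $\sqrt{26} \approx 5.099$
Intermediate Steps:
$o{\left(h \right)} = 4 h$
$\sqrt{10 + o{\left(\left(-1\right) \left(-4\right) \right)}} = \sqrt{10 + 4 \left(\left(-1\right) \left(-4\right)\right)} = \sqrt{10 + 4 \cdot 4} = \sqrt{10 + 16} = \sqrt{26}$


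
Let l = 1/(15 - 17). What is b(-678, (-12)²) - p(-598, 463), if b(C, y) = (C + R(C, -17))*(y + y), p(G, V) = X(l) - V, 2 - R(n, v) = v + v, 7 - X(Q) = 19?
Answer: -184421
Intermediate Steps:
l = -½ (l = 1/(-2) = -½ ≈ -0.50000)
X(Q) = -12 (X(Q) = 7 - 1*19 = 7 - 19 = -12)
R(n, v) = 2 - 2*v (R(n, v) = 2 - (v + v) = 2 - 2*v)
p(G, V) = -12 - V
b(C, y) = 2*y*(36 + C) (b(C, y) = (C + (2 - 2*(-17)))*(y + y) = (C + (2 + 34))*(2*y) = (C + 36)*(2*y) = (36 + C)*(2*y) = 2*y*(36 + C))
b(-678, (-12)²) - p(-598, 463) = 2*(-12)²*(36 - 678) - (-12 - 1*463) = 2*144*(-642) - (-12 - 463) = -184896 - 1*(-475) = -184896 + 475 = -184421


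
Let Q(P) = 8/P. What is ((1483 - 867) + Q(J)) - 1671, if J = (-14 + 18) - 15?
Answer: -11613/11 ≈ -1055.7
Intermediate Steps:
J = -11 (J = 4 - 15 = -11)
((1483 - 867) + Q(J)) - 1671 = ((1483 - 867) + 8/(-11)) - 1671 = (616 + 8*(-1/11)) - 1671 = (616 - 8/11) - 1671 = 6768/11 - 1671 = -11613/11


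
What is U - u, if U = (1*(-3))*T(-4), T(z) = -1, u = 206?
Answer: -203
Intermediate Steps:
U = 3 (U = (1*(-3))*(-1) = -3*(-1) = 3)
U - u = 3 - 1*206 = 3 - 206 = -203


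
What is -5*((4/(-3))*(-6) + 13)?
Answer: -105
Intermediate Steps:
-5*((4/(-3))*(-6) + 13) = -5*((4*(-⅓))*(-6) + 13) = -5*(-4/3*(-6) + 13) = -5*(8 + 13) = -5*21 = -105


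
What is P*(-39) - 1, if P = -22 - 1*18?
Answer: 1559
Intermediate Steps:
P = -40 (P = -22 - 18 = -40)
P*(-39) - 1 = -40*(-39) - 1 = 1560 - 1 = 1559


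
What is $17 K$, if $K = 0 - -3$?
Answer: $51$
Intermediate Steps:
$K = 3$ ($K = 0 + 3 = 3$)
$17 K = 17 \cdot 3 = 51$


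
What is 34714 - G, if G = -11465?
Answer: 46179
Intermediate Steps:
34714 - G = 34714 - 1*(-11465) = 34714 + 11465 = 46179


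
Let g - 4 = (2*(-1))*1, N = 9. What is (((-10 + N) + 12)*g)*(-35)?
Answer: -770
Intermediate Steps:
g = 2 (g = 4 + (2*(-1))*1 = 4 - 2*1 = 4 - 2 = 2)
(((-10 + N) + 12)*g)*(-35) = (((-10 + 9) + 12)*2)*(-35) = ((-1 + 12)*2)*(-35) = (11*2)*(-35) = 22*(-35) = -770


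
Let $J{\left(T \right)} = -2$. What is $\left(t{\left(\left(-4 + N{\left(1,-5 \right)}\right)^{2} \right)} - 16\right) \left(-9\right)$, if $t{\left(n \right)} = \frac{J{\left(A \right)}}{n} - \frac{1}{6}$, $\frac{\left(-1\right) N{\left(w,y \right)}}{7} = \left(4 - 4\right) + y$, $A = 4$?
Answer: $\frac{279687}{1922} \approx 145.52$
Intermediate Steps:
$N{\left(w,y \right)} = - 7 y$ ($N{\left(w,y \right)} = - 7 \left(\left(4 - 4\right) + y\right) = - 7 \left(0 + y\right) = - 7 y$)
$t{\left(n \right)} = - \frac{1}{6} - \frac{2}{n}$ ($t{\left(n \right)} = - \frac{2}{n} - \frac{1}{6} = - \frac{1}{6} - \frac{2}{n}$)
$\left(t{\left(\left(-4 + N{\left(1,-5 \right)}\right)^{2} \right)} - 16\right) \left(-9\right) = \left(\frac{-12 - \left(-4 - -35\right)^{2}}{6 \left(-4 - -35\right)^{2}} - 16\right) \left(-9\right) = \left(\frac{-12 - \left(-4 + 35\right)^{2}}{6 \left(-4 + 35\right)^{2}} - 16\right) \left(-9\right) = \left(\frac{-12 - 31^{2}}{6 \cdot 31^{2}} - 16\right) \left(-9\right) = \left(\frac{-12 - 961}{6 \cdot 961} - 16\right) \left(-9\right) = \left(\frac{1}{6} \cdot \frac{1}{961} \left(-12 - 961\right) - 16\right) \left(-9\right) = \left(\frac{1}{6} \cdot \frac{1}{961} \left(-973\right) - 16\right) \left(-9\right) = \left(- \frac{973}{5766} - 16\right) \left(-9\right) = \left(- \frac{93229}{5766}\right) \left(-9\right) = \frac{279687}{1922}$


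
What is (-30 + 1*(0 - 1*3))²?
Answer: 1089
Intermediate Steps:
(-30 + 1*(0 - 1*3))² = (-30 + 1*(0 - 3))² = (-30 + 1*(-3))² = (-30 - 3)² = (-33)² = 1089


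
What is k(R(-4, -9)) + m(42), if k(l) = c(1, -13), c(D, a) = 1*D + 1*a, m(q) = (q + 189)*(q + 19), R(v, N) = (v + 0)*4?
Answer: 14079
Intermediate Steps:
R(v, N) = 4*v (R(v, N) = v*4 = 4*v)
m(q) = (19 + q)*(189 + q) (m(q) = (189 + q)*(19 + q) = (19 + q)*(189 + q))
c(D, a) = D + a
k(l) = -12 (k(l) = 1 - 13 = -12)
k(R(-4, -9)) + m(42) = -12 + (3591 + 42**2 + 208*42) = -12 + (3591 + 1764 + 8736) = -12 + 14091 = 14079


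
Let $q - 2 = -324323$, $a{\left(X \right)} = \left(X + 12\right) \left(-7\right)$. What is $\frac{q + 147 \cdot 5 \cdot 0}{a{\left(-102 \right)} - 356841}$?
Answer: $\frac{108107}{118737} \approx 0.91047$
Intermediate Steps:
$a{\left(X \right)} = -84 - 7 X$ ($a{\left(X \right)} = \left(12 + X\right) \left(-7\right) = -84 - 7 X$)
$q = -324321$ ($q = 2 - 324323 = -324321$)
$\frac{q + 147 \cdot 5 \cdot 0}{a{\left(-102 \right)} - 356841} = \frac{-324321 + 147 \cdot 5 \cdot 0}{\left(-84 - -714\right) - 356841} = \frac{-324321 + 147 \cdot 0}{\left(-84 + 714\right) - 356841} = \frac{-324321 + 0}{630 - 356841} = - \frac{324321}{-356211} = \left(-324321\right) \left(- \frac{1}{356211}\right) = \frac{108107}{118737}$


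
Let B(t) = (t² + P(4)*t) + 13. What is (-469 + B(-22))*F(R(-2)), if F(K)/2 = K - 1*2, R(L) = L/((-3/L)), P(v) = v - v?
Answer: -560/3 ≈ -186.67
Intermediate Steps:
P(v) = 0
R(L) = -L²/3 (R(L) = L*(-L/3) = -L²/3)
F(K) = -4 + 2*K (F(K) = 2*(K - 1*2) = 2*(K - 2) = 2*(-2 + K) = -4 + 2*K)
B(t) = 13 + t² (B(t) = (t² + 0*t) + 13 = (t² + 0) + 13 = t² + 13 = 13 + t²)
(-469 + B(-22))*F(R(-2)) = (-469 + (13 + (-22)²))*(-4 + 2*(-⅓*(-2)²)) = (-469 + (13 + 484))*(-4 + 2*(-⅓*4)) = (-469 + 497)*(-4 + 2*(-4/3)) = 28*(-4 - 8/3) = 28*(-20/3) = -560/3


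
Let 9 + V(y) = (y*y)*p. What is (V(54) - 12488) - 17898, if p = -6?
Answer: -47891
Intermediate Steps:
V(y) = -9 - 6*y**2 (V(y) = -9 + (y*y)*(-6) = -9 + y**2*(-6) = -9 - 6*y**2)
(V(54) - 12488) - 17898 = ((-9 - 6*54**2) - 12488) - 17898 = ((-9 - 6*2916) - 12488) - 17898 = ((-9 - 17496) - 12488) - 17898 = (-17505 - 12488) - 17898 = -29993 - 17898 = -47891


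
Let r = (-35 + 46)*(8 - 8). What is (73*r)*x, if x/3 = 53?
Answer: 0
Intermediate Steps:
x = 159 (x = 3*53 = 159)
r = 0 (r = 11*0 = 0)
(73*r)*x = (73*0)*159 = 0*159 = 0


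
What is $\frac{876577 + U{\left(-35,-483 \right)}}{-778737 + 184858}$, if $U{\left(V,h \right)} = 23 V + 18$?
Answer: $- \frac{875790}{593879} \approx -1.4747$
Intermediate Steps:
$U{\left(V,h \right)} = 18 + 23 V$
$\frac{876577 + U{\left(-35,-483 \right)}}{-778737 + 184858} = \frac{876577 + \left(18 + 23 \left(-35\right)\right)}{-778737 + 184858} = \frac{876577 + \left(18 - 805\right)}{-593879} = \left(876577 - 787\right) \left(- \frac{1}{593879}\right) = 875790 \left(- \frac{1}{593879}\right) = - \frac{875790}{593879}$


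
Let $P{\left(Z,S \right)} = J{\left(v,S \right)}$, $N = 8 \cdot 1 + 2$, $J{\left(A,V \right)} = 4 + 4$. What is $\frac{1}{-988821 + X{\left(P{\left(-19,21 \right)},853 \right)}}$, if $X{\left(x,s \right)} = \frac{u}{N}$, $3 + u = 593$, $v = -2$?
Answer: $- \frac{1}{988762} \approx -1.0114 \cdot 10^{-6}$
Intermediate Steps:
$J{\left(A,V \right)} = 8$
$N = 10$ ($N = 8 + 2 = 10$)
$u = 590$ ($u = -3 + 593 = 590$)
$P{\left(Z,S \right)} = 8$
$X{\left(x,s \right)} = 59$ ($X{\left(x,s \right)} = \frac{590}{10} = 590 \cdot \frac{1}{10} = 59$)
$\frac{1}{-988821 + X{\left(P{\left(-19,21 \right)},853 \right)}} = \frac{1}{-988821 + 59} = \frac{1}{-988762} = - \frac{1}{988762}$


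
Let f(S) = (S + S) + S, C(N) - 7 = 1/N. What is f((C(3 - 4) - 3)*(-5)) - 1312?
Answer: -1357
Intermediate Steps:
C(N) = 7 + 1/N
f(S) = 3*S (f(S) = 2*S + S = 3*S)
f((C(3 - 4) - 3)*(-5)) - 1312 = 3*(((7 + 1/(3 - 4)) - 3)*(-5)) - 1312 = 3*(((7 + 1/(-1)) - 3)*(-5)) - 1312 = 3*(((7 - 1) - 3)*(-5)) - 1312 = 3*((6 - 3)*(-5)) - 1312 = 3*(3*(-5)) - 1312 = 3*(-15) - 1312 = -45 - 1312 = -1357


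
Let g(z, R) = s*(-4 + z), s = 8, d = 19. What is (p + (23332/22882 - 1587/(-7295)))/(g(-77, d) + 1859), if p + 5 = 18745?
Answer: 1564182920637/101072597045 ≈ 15.476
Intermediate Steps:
p = 18740 (p = -5 + 18745 = 18740)
g(z, R) = -32 + 8*z (g(z, R) = 8*(-4 + z) = -32 + 8*z)
(p + (23332/22882 - 1587/(-7295)))/(g(-77, d) + 1859) = (18740 + (23332/22882 - 1587/(-7295)))/((-32 + 8*(-77)) + 1859) = (18740 + (23332*(1/22882) - 1587*(-1/7295)))/((-32 - 616) + 1859) = (18740 + (11666/11441 + 1587/7295))/(-648 + 1859) = (18740 + 103260337/83462095)/1211 = (1564182920637/83462095)*(1/1211) = 1564182920637/101072597045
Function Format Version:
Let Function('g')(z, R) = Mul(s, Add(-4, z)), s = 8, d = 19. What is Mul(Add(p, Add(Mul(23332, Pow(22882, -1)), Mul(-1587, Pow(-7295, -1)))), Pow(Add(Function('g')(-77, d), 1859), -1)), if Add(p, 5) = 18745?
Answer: Rational(1564182920637, 101072597045) ≈ 15.476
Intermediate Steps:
p = 18740 (p = Add(-5, 18745) = 18740)
Function('g')(z, R) = Add(-32, Mul(8, z)) (Function('g')(z, R) = Mul(8, Add(-4, z)) = Add(-32, Mul(8, z)))
Mul(Add(p, Add(Mul(23332, Pow(22882, -1)), Mul(-1587, Pow(-7295, -1)))), Pow(Add(Function('g')(-77, d), 1859), -1)) = Mul(Add(18740, Add(Mul(23332, Pow(22882, -1)), Mul(-1587, Pow(-7295, -1)))), Pow(Add(Add(-32, Mul(8, -77)), 1859), -1)) = Mul(Add(18740, Add(Mul(23332, Rational(1, 22882)), Mul(-1587, Rational(-1, 7295)))), Pow(Add(Add(-32, -616), 1859), -1)) = Mul(Add(18740, Add(Rational(11666, 11441), Rational(1587, 7295))), Pow(Add(-648, 1859), -1)) = Mul(Add(18740, Rational(103260337, 83462095)), Pow(1211, -1)) = Mul(Rational(1564182920637, 83462095), Rational(1, 1211)) = Rational(1564182920637, 101072597045)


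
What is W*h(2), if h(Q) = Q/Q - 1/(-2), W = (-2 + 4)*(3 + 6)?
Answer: 27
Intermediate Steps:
W = 18 (W = 2*9 = 18)
h(Q) = 3/2 (h(Q) = 1 - 1*(-½) = 1 + ½ = 3/2)
W*h(2) = 18*(3/2) = 27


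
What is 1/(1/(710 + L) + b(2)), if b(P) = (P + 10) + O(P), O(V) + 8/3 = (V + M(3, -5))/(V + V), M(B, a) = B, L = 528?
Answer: 7428/78619 ≈ 0.094481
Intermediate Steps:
O(V) = -8/3 + (3 + V)/(2*V) (O(V) = -8/3 + (V + 3)/(V + V) = -8/3 + (3 + V)/((2*V)) = -8/3 + (3 + V)*(1/(2*V)) = -8/3 + (3 + V)/(2*V))
b(P) = 10 + P + (9 - 13*P)/(6*P) (b(P) = (P + 10) + (9 - 13*P)/(6*P) = (10 + P) + (9 - 13*P)/(6*P) = 10 + P + (9 - 13*P)/(6*P))
1/(1/(710 + L) + b(2)) = 1/(1/(710 + 528) + (47/6 + 2 + (3/2)/2)) = 1/(1/1238 + (47/6 + 2 + (3/2)*(½))) = 1/(1/1238 + (47/6 + 2 + ¾)) = 1/(1/1238 + 127/12) = 1/(78619/7428) = 7428/78619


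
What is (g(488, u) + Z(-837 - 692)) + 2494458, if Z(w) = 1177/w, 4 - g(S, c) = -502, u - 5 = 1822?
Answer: 346799889/139 ≈ 2.4950e+6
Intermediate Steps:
u = 1827 (u = 5 + 1822 = 1827)
g(S, c) = 506 (g(S, c) = 4 - 1*(-502) = 4 + 502 = 506)
(g(488, u) + Z(-837 - 692)) + 2494458 = (506 + 1177/(-837 - 692)) + 2494458 = (506 + 1177/(-1529)) + 2494458 = (506 + 1177*(-1/1529)) + 2494458 = (506 - 107/139) + 2494458 = 70227/139 + 2494458 = 346799889/139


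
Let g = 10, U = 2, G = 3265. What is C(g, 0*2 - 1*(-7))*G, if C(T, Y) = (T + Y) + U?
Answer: 62035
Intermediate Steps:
C(T, Y) = 2 + T + Y (C(T, Y) = (T + Y) + 2 = 2 + T + Y)
C(g, 0*2 - 1*(-7))*G = (2 + 10 + (0*2 - 1*(-7)))*3265 = (2 + 10 + (0 + 7))*3265 = (2 + 10 + 7)*3265 = 19*3265 = 62035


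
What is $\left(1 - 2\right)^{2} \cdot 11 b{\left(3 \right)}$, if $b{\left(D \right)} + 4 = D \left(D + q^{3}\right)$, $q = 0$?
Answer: $55$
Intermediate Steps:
$b{\left(D \right)} = -4 + D^{2}$ ($b{\left(D \right)} = -4 + D \left(D + 0^{3}\right) = -4 + D \left(D + 0\right) = -4 + D D = -4 + D^{2}$)
$\left(1 - 2\right)^{2} \cdot 11 b{\left(3 \right)} = \left(1 - 2\right)^{2} \cdot 11 \left(-4 + 3^{2}\right) = \left(-1\right)^{2} \cdot 11 \left(-4 + 9\right) = 1 \cdot 11 \cdot 5 = 11 \cdot 5 = 55$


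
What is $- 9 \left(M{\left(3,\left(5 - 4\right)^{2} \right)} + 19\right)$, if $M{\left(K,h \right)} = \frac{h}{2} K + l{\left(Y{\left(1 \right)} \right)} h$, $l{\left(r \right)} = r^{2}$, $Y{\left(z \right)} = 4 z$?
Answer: $- \frac{657}{2} \approx -328.5$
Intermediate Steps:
$M{\left(K,h \right)} = 16 h + \frac{K h}{2}$ ($M{\left(K,h \right)} = \frac{h}{2} K + \left(4 \cdot 1\right)^{2} h = h \frac{1}{2} K + 4^{2} h = \frac{h}{2} K + 16 h = \frac{K h}{2} + 16 h = 16 h + \frac{K h}{2}$)
$- 9 \left(M{\left(3,\left(5 - 4\right)^{2} \right)} + 19\right) = - 9 \left(\frac{\left(5 - 4\right)^{2} \left(32 + 3\right)}{2} + 19\right) = - 9 \left(\frac{1}{2} \cdot 1^{2} \cdot 35 + 19\right) = - 9 \left(\frac{1}{2} \cdot 1 \cdot 35 + 19\right) = - 9 \left(\frac{35}{2} + 19\right) = \left(-9\right) \frac{73}{2} = - \frac{657}{2}$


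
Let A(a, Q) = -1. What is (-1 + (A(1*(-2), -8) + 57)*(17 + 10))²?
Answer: 2283121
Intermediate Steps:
(-1 + (A(1*(-2), -8) + 57)*(17 + 10))² = (-1 + (-1 + 57)*(17 + 10))² = (-1 + 56*27)² = (-1 + 1512)² = 1511² = 2283121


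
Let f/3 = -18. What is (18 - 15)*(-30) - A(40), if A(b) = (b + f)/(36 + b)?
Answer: -3413/38 ≈ -89.816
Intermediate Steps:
f = -54 (f = 3*(-18) = -54)
A(b) = (-54 + b)/(36 + b) (A(b) = (b - 54)/(36 + b) = (-54 + b)/(36 + b))
(18 - 15)*(-30) - A(40) = (18 - 15)*(-30) - (-54 + 40)/(36 + 40) = 3*(-30) - (-14)/76 = -90 - (-14)/76 = -90 - 1*(-7/38) = -90 + 7/38 = -3413/38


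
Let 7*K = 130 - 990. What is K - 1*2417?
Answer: -17779/7 ≈ -2539.9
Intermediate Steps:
K = -860/7 (K = (130 - 990)/7 = (1/7)*(-860) = -860/7 ≈ -122.86)
K - 1*2417 = -860/7 - 1*2417 = -860/7 - 2417 = -17779/7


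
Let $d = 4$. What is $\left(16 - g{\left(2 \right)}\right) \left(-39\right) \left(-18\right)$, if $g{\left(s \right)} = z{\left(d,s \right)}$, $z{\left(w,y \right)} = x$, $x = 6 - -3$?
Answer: $4914$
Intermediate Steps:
$x = 9$ ($x = 6 + 3 = 9$)
$z{\left(w,y \right)} = 9$
$g{\left(s \right)} = 9$
$\left(16 - g{\left(2 \right)}\right) \left(-39\right) \left(-18\right) = \left(16 - 9\right) \left(-39\right) \left(-18\right) = 7 \left(-39\right) \left(-18\right) = \left(-273\right) \left(-18\right) = 4914$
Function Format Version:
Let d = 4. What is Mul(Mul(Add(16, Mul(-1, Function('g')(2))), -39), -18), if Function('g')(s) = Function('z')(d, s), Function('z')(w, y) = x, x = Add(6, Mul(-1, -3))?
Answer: 4914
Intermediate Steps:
x = 9 (x = Add(6, 3) = 9)
Function('z')(w, y) = 9
Function('g')(s) = 9
Mul(Mul(Add(16, Mul(-1, Function('g')(2))), -39), -18) = Mul(Mul(Add(16, Mul(-1, 9)), -39), -18) = Mul(Mul(Add(16, -9), -39), -18) = Mul(Mul(7, -39), -18) = Mul(-273, -18) = 4914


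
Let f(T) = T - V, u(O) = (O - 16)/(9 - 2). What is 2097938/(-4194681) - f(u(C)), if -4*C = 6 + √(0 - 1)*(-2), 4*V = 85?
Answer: 390102943/16778724 - I/14 ≈ 23.25 - 0.071429*I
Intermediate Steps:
V = 85/4 (V = (¼)*85 = 85/4 ≈ 21.250)
C = -3/2 + I/2 (C = -(6 + √(0 - 1)*(-2))/4 = -(6 + √(-1)*(-2))/4 = -(6 + I*(-2))/4 = -(6 - 2*I)/4 = -3/2 + I/2 ≈ -1.5 + 0.5*I)
u(O) = -16/7 + O/7 (u(O) = (-16 + O)/7 = (-16 + O)*(⅐) = -16/7 + O/7)
f(T) = -85/4 + T (f(T) = T - 1*85/4 = T - 85/4 = -85/4 + T)
2097938/(-4194681) - f(u(C)) = 2097938/(-4194681) - (-85/4 + (-16/7 + (-3/2 + I/2)/7)) = 2097938*(-1/4194681) - (-85/4 + (-16/7 + (-3/14 + I/14))) = -2097938/4194681 - (-85/4 + (-5/2 + I/14)) = -2097938/4194681 - (-95/4 + I/14) = -2097938/4194681 + (95/4 - I/14) = 390102943/16778724 - I/14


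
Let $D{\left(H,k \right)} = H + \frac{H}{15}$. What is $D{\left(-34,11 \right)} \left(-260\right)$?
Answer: $\frac{28288}{3} \approx 9429.3$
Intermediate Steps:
$D{\left(H,k \right)} = \frac{16 H}{15}$ ($D{\left(H,k \right)} = H + H \frac{1}{15} = H + \frac{H}{15} = \frac{16 H}{15}$)
$D{\left(-34,11 \right)} \left(-260\right) = \frac{16}{15} \left(-34\right) \left(-260\right) = \left(- \frac{544}{15}\right) \left(-260\right) = \frac{28288}{3}$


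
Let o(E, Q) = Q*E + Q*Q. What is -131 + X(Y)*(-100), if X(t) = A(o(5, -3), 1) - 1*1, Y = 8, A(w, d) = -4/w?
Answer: -293/3 ≈ -97.667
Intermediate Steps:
o(E, Q) = Q² + E*Q (o(E, Q) = E*Q + Q² = Q² + E*Q)
X(t) = -⅓ (X(t) = -4*(-1/(3*(5 - 3))) - 1*1 = -4/((-3*2)) - 1 = -4/(-6) - 1 = -4*(-⅙) - 1 = ⅔ - 1 = -⅓)
-131 + X(Y)*(-100) = -131 - ⅓*(-100) = -131 + 100/3 = -293/3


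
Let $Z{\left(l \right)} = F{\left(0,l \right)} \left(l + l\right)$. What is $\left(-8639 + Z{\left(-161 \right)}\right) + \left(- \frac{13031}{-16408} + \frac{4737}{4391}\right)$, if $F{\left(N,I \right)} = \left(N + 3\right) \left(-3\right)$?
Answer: $- \frac{413489914431}{72047528} \approx -5739.1$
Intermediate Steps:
$F{\left(N,I \right)} = -9 - 3 N$ ($F{\left(N,I \right)} = \left(3 + N\right) \left(-3\right) = -9 - 3 N$)
$Z{\left(l \right)} = - 18 l$ ($Z{\left(l \right)} = \left(-9 - 0\right) \left(l + l\right) = \left(-9 + 0\right) 2 l = - 9 \cdot 2 l = - 18 l$)
$\left(-8639 + Z{\left(-161 \right)}\right) + \left(- \frac{13031}{-16408} + \frac{4737}{4391}\right) = \left(-8639 - -2898\right) + \left(- \frac{13031}{-16408} + \frac{4737}{4391}\right) = \left(-8639 + 2898\right) + \left(\left(-13031\right) \left(- \frac{1}{16408}\right) + 4737 \cdot \frac{1}{4391}\right) = -5741 + \left(\frac{13031}{16408} + \frac{4737}{4391}\right) = -5741 + \frac{134943817}{72047528} = - \frac{413489914431}{72047528}$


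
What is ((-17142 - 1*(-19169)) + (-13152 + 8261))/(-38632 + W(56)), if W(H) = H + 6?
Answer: 1432/19285 ≈ 0.074255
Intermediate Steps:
W(H) = 6 + H
((-17142 - 1*(-19169)) + (-13152 + 8261))/(-38632 + W(56)) = ((-17142 - 1*(-19169)) + (-13152 + 8261))/(-38632 + (6 + 56)) = ((-17142 + 19169) - 4891)/(-38632 + 62) = (2027 - 4891)/(-38570) = -2864*(-1/38570) = 1432/19285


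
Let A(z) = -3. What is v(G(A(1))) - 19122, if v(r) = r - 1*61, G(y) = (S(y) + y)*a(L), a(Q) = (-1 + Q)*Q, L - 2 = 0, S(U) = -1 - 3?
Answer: -19197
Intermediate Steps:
S(U) = -4
L = 2 (L = 2 + 0 = 2)
a(Q) = Q*(-1 + Q)
G(y) = -8 + 2*y (G(y) = (-4 + y)*(2*(-1 + 2)) = (-4 + y)*(2*1) = (-4 + y)*2 = -8 + 2*y)
v(r) = -61 + r (v(r) = r - 61 = -61 + r)
v(G(A(1))) - 19122 = (-61 + (-8 + 2*(-3))) - 19122 = (-61 + (-8 - 6)) - 19122 = (-61 - 14) - 19122 = -75 - 19122 = -19197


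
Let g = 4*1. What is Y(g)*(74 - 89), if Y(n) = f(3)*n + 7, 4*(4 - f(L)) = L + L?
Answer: -255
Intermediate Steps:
g = 4
f(L) = 4 - L/2 (f(L) = 4 - (L + L)/4 = 4 - L/2)
Y(n) = 7 + 5*n/2 (Y(n) = (4 - 1/2*3)*n + 7 = (4 - 3/2)*n + 7 = 5*n/2 + 7 = 7 + 5*n/2)
Y(g)*(74 - 89) = (7 + (5/2)*4)*(74 - 89) = (7 + 10)*(-15) = 17*(-15) = -255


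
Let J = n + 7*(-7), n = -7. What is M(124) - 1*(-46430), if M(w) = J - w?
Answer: 46250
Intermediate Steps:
J = -56 (J = -7 + 7*(-7) = -7 - 49 = -56)
M(w) = -56 - w
M(124) - 1*(-46430) = (-56 - 1*124) - 1*(-46430) = (-56 - 124) + 46430 = -180 + 46430 = 46250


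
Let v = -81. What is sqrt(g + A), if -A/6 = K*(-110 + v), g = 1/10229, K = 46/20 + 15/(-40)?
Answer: sqrt(23082440669705)/102290 ≈ 46.969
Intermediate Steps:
K = 77/40 (K = 46*(1/20) + 15*(-1/40) = 23/10 - 3/8 = 77/40 ≈ 1.9250)
g = 1/10229 ≈ 9.7761e-5
A = 44121/20 (A = -231*(-110 - 81)/20 = -231*(-191)/20 = -6*(-14707/40) = 44121/20 ≈ 2206.1)
sqrt(g + A) = sqrt(1/10229 + 44121/20) = sqrt(451313729/204580) = sqrt(23082440669705)/102290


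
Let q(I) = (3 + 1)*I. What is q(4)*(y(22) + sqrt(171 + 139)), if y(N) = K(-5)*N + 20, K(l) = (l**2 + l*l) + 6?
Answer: 20032 + 16*sqrt(310) ≈ 20314.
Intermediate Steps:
q(I) = 4*I
K(l) = 6 + 2*l**2 (K(l) = (l**2 + l**2) + 6 = 2*l**2 + 6 = 6 + 2*l**2)
y(N) = 20 + 56*N (y(N) = (6 + 2*(-5)**2)*N + 20 = (6 + 2*25)*N + 20 = (6 + 50)*N + 20 = 56*N + 20 = 20 + 56*N)
q(4)*(y(22) + sqrt(171 + 139)) = (4*4)*((20 + 56*22) + sqrt(171 + 139)) = 16*((20 + 1232) + sqrt(310)) = 16*(1252 + sqrt(310)) = 20032 + 16*sqrt(310)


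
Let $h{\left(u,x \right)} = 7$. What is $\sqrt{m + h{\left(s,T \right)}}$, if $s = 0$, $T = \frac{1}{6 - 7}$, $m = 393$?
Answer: $20$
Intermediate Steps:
$T = -1$ ($T = \frac{1}{-1} = -1$)
$\sqrt{m + h{\left(s,T \right)}} = \sqrt{393 + 7} = \sqrt{400} = 20$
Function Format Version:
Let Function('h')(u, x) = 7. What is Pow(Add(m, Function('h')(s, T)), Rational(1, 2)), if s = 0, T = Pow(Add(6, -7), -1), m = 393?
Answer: 20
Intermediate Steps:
T = -1 (T = Pow(-1, -1) = -1)
Pow(Add(m, Function('h')(s, T)), Rational(1, 2)) = Pow(Add(393, 7), Rational(1, 2)) = Pow(400, Rational(1, 2)) = 20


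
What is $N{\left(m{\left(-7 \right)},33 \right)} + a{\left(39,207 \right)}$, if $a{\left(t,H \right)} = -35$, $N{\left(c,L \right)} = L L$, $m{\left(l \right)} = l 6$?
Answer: $1054$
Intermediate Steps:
$m{\left(l \right)} = 6 l$
$N{\left(c,L \right)} = L^{2}$
$N{\left(m{\left(-7 \right)},33 \right)} + a{\left(39,207 \right)} = 33^{2} - 35 = 1089 - 35 = 1054$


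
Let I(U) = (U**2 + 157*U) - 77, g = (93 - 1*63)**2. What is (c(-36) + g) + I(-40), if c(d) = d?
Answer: -3893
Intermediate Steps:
g = 900 (g = (93 - 63)**2 = 30**2 = 900)
I(U) = -77 + U**2 + 157*U
(c(-36) + g) + I(-40) = (-36 + 900) + (-77 + (-40)**2 + 157*(-40)) = 864 + (-77 + 1600 - 6280) = 864 - 4757 = -3893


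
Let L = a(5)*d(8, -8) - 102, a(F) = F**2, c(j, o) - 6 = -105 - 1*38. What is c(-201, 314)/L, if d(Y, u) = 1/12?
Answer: 1644/1199 ≈ 1.3711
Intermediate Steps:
c(j, o) = -137 (c(j, o) = 6 + (-105 - 1*38) = 6 + (-105 - 38) = 6 - 143 = -137)
d(Y, u) = 1/12
L = -1199/12 (L = 5**2*(1/12) - 102 = 25*(1/12) - 102 = 25/12 - 102 = -1199/12 ≈ -99.917)
c(-201, 314)/L = -137/(-1199/12) = -137*(-12/1199) = 1644/1199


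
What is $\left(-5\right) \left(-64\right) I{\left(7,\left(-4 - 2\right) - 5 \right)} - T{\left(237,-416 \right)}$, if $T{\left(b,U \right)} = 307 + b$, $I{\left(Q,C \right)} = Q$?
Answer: $1696$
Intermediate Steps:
$\left(-5\right) \left(-64\right) I{\left(7,\left(-4 - 2\right) - 5 \right)} - T{\left(237,-416 \right)} = \left(-5\right) \left(-64\right) 7 - \left(307 + 237\right) = 320 \cdot 7 - 544 = 2240 - 544 = 1696$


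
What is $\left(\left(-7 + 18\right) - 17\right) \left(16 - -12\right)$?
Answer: $-168$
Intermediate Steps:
$\left(\left(-7 + 18\right) - 17\right) \left(16 - -12\right) = \left(11 - 17\right) \left(16 + 12\right) = \left(-6\right) 28 = -168$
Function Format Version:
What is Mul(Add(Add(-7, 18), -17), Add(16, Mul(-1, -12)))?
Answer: -168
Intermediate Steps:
Mul(Add(Add(-7, 18), -17), Add(16, Mul(-1, -12))) = Mul(Add(11, -17), Add(16, 12)) = Mul(-6, 28) = -168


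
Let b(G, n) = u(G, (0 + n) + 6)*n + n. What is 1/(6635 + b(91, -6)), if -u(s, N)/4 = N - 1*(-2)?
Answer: 1/6677 ≈ 0.00014977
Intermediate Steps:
u(s, N) = -8 - 4*N (u(s, N) = -4*(N - 1*(-2)) = -4*(N + 2) = -4*(2 + N) = -8 - 4*N)
b(G, n) = n + n*(-32 - 4*n) (b(G, n) = (-8 - 4*((0 + n) + 6))*n + n = (-8 - 4*(n + 6))*n + n = (-8 - 4*(6 + n))*n + n = (-8 + (-24 - 4*n))*n + n = (-32 - 4*n)*n + n = n*(-32 - 4*n) + n = n + n*(-32 - 4*n))
1/(6635 + b(91, -6)) = 1/(6635 - 1*(-6)*(31 + 4*(-6))) = 1/(6635 - 1*(-6)*(31 - 24)) = 1/(6635 - 1*(-6)*7) = 1/(6635 + 42) = 1/6677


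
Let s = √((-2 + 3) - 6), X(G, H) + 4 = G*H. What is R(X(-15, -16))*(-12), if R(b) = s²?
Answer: 60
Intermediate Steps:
X(G, H) = -4 + G*H
s = I*√5 (s = √(1 - 6) = √(-5) = I*√5 ≈ 2.2361*I)
R(b) = -5 (R(b) = (I*√5)² = -5)
R(X(-15, -16))*(-12) = -5*(-12) = 60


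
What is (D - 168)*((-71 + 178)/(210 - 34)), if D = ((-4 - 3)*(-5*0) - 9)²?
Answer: -9309/176 ≈ -52.892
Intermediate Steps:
D = 81 (D = (-7*0 - 9)² = (0 - 9)² = (-9)² = 81)
(D - 168)*((-71 + 178)/(210 - 34)) = (81 - 168)*((-71 + 178)/(210 - 34)) = -9309/176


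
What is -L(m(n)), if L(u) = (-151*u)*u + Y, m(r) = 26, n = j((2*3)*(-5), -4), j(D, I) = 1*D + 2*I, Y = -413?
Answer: 102489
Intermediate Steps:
j(D, I) = D + 2*I
n = -38 (n = (2*3)*(-5) + 2*(-4) = 6*(-5) - 8 = -30 - 8 = -38)
L(u) = -413 - 151*u² (L(u) = (-151*u)*u - 413 = -151*u² - 413 = -413 - 151*u²)
-L(m(n)) = -(-413 - 151*26²) = -(-413 - 151*676) = -(-413 - 102076) = -1*(-102489) = 102489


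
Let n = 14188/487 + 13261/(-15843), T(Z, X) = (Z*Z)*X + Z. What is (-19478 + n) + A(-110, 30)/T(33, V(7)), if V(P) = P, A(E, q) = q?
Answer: -191482882564291/9845030316 ≈ -19450.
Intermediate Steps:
T(Z, X) = Z + X*Z² (T(Z, X) = Z²*X + Z = X*Z² + Z = Z + X*Z²)
n = 218322377/7715541 (n = 14188*(1/487) + 13261*(-1/15843) = 14188/487 - 13261/15843 = 218322377/7715541 ≈ 28.296)
(-19478 + n) + A(-110, 30)/T(33, V(7)) = (-19478 + 218322377/7715541) + 30/((33*(1 + 7*33))) = -150064985221/7715541 + 30/((33*(1 + 231))) = -150064985221/7715541 + 30/((33*232)) = -150064985221/7715541 + 30/7656 = -150064985221/7715541 + 30*(1/7656) = -150064985221/7715541 + 5/1276 = -191482882564291/9845030316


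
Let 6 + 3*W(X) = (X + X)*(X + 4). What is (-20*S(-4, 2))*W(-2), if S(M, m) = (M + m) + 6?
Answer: 1120/3 ≈ 373.33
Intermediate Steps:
S(M, m) = 6 + M + m
W(X) = -2 + 2*X*(4 + X)/3 (W(X) = -2 + ((X + X)*(X + 4))/3 = -2 + ((2*X)*(4 + X))/3 = -2 + (2*X*(4 + X))/3 = -2 + 2*X*(4 + X)/3)
(-20*S(-4, 2))*W(-2) = (-20*(6 - 4 + 2))*(-2 + (⅔)*(-2)² + (8/3)*(-2)) = (-20*4)*(-2 + (⅔)*4 - 16/3) = -80*(-2 + 8/3 - 16/3) = -80*(-14/3) = 1120/3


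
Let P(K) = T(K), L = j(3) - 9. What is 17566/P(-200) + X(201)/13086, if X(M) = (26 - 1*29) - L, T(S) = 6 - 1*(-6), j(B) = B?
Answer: 1064207/727 ≈ 1463.8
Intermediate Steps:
T(S) = 12 (T(S) = 6 + 6 = 12)
L = -6 (L = 3 - 9 = -6)
P(K) = 12
X(M) = 3 (X(M) = (26 - 1*29) - 1*(-6) = (26 - 29) + 6 = -3 + 6 = 3)
17566/P(-200) + X(201)/13086 = 17566/12 + 3/13086 = 17566*(1/12) + 3*(1/13086) = 8783/6 + 1/4362 = 1064207/727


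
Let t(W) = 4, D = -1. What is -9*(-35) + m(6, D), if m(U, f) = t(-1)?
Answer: 319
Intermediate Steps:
m(U, f) = 4
-9*(-35) + m(6, D) = -9*(-35) + 4 = 315 + 4 = 319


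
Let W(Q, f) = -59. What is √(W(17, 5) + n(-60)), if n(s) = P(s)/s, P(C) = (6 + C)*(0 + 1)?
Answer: I*√5810/10 ≈ 7.6223*I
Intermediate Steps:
P(C) = 6 + C (P(C) = (6 + C)*1 = 6 + C)
n(s) = (6 + s)/s
√(W(17, 5) + n(-60)) = √(-59 + (6 - 60)/(-60)) = √(-59 - 1/60*(-54)) = √(-59 + 9/10) = √(-581/10) = I*√5810/10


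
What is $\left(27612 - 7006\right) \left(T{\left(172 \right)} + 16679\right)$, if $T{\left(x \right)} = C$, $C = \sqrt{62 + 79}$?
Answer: $343687474 + 20606 \sqrt{141} \approx 3.4393 \cdot 10^{8}$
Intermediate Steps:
$C = \sqrt{141} \approx 11.874$
$T{\left(x \right)} = \sqrt{141}$
$\left(27612 - 7006\right) \left(T{\left(172 \right)} + 16679\right) = \left(27612 - 7006\right) \left(\sqrt{141} + 16679\right) = 20606 \left(16679 + \sqrt{141}\right) = 343687474 + 20606 \sqrt{141}$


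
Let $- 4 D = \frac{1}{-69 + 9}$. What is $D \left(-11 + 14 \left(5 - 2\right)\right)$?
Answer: $\frac{31}{240} \approx 0.12917$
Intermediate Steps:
$D = \frac{1}{240}$ ($D = - \frac{1}{4 \left(-69 + 9\right)} = - \frac{1}{4 \left(-60\right)} = \left(- \frac{1}{4}\right) \left(- \frac{1}{60}\right) = \frac{1}{240} \approx 0.0041667$)
$D \left(-11 + 14 \left(5 - 2\right)\right) = \frac{-11 + 14 \left(5 - 2\right)}{240} = \frac{-11 + 14 \cdot 3}{240} = \frac{-11 + 42}{240} = \frac{1}{240} \cdot 31 = \frac{31}{240}$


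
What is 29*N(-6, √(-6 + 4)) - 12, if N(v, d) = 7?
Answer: 191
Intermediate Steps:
29*N(-6, √(-6 + 4)) - 12 = 29*7 - 12 = 203 - 12 = 191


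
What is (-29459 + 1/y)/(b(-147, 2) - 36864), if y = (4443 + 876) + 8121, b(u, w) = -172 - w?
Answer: 395928959/497790720 ≈ 0.79537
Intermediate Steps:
y = 13440 (y = 5319 + 8121 = 13440)
(-29459 + 1/y)/(b(-147, 2) - 36864) = (-29459 + 1/13440)/((-172 - 1*2) - 36864) = (-29459 + 1/13440)/((-172 - 2) - 36864) = -395928959/(13440*(-174 - 36864)) = -395928959/13440/(-37038) = -395928959/13440*(-1/37038) = 395928959/497790720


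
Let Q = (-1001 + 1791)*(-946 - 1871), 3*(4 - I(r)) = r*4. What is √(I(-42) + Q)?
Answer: I*√2225370 ≈ 1491.8*I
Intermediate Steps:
I(r) = 4 - 4*r/3 (I(r) = 4 - r*4/3 = 4 - 4*r/3)
Q = -2225430 (Q = 790*(-2817) = -2225430)
√(I(-42) + Q) = √((4 - 4/3*(-42)) - 2225430) = √((4 + 56) - 2225430) = √(60 - 2225430) = √(-2225370) = I*√2225370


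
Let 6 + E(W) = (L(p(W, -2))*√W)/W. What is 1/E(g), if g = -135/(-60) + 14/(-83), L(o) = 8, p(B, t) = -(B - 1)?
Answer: -2073/1814 - 4*√57353/907 ≈ -2.1989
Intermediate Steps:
p(B, t) = 1 - B (p(B, t) = -(-1 + B) = 1 - B)
g = 691/332 (g = -135*(-1/60) + 14*(-1/83) = 9/4 - 14/83 = 691/332 ≈ 2.0813)
E(W) = -6 + 8/√W (E(W) = -6 + (8*√W)/W = -6 + 8/√W)
1/E(g) = 1/(-6 + 8/√(691/332)) = 1/(-6 + 8*(2*√57353/691)) = 1/(-6 + 16*√57353/691)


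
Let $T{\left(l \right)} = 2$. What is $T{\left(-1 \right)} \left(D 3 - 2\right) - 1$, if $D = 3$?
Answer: $13$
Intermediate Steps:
$T{\left(-1 \right)} \left(D 3 - 2\right) - 1 = 2 \left(3 \cdot 3 - 2\right) - 1 = 2 \left(9 - 2\right) - 1 = 2 \cdot 7 - 1 = 14 - 1 = 13$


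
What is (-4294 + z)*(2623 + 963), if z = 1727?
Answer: -9205262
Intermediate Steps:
(-4294 + z)*(2623 + 963) = (-4294 + 1727)*(2623 + 963) = -2567*3586 = -9205262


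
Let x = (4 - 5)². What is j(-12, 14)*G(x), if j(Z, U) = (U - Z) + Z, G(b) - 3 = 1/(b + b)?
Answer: 49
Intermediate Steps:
x = 1 (x = (-1)² = 1)
G(b) = 3 + 1/(2*b) (G(b) = 3 + 1/(b + b) = 3 + 1/(2*b))
j(Z, U) = U
j(-12, 14)*G(x) = 14*(3 + (½)/1) = 14*(3 + (½)*1) = 14*(3 + ½) = 14*(7/2) = 49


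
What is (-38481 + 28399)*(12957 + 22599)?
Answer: -358475592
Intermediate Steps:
(-38481 + 28399)*(12957 + 22599) = -10082*35556 = -358475592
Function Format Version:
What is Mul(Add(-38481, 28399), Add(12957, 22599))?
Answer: -358475592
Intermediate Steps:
Mul(Add(-38481, 28399), Add(12957, 22599)) = Mul(-10082, 35556) = -358475592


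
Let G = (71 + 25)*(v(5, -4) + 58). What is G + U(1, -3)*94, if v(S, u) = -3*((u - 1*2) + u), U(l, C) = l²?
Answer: 8542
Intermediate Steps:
v(S, u) = 6 - 6*u (v(S, u) = -3*((u - 2) + u) = -3*((-2 + u) + u) = -3*(-2 + 2*u) = 6 - 6*u)
G = 8448 (G = (71 + 25)*((6 - 6*(-4)) + 58) = 96*((6 + 24) + 58) = 96*(30 + 58) = 96*88 = 8448)
G + U(1, -3)*94 = 8448 + 1²*94 = 8448 + 1*94 = 8448 + 94 = 8542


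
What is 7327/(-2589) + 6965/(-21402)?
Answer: -58281613/18469926 ≈ -3.1555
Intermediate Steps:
7327/(-2589) + 6965/(-21402) = 7327*(-1/2589) + 6965*(-1/21402) = -7327/2589 - 6965/21402 = -58281613/18469926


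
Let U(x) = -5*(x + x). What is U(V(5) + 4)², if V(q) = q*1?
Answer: 8100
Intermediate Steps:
V(q) = q
U(x) = -10*x
U(V(5) + 4)² = (-10*(5 + 4))² = (-10*9)² = (-90)² = 8100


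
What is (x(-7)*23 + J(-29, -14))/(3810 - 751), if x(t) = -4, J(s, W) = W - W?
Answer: -4/133 ≈ -0.030075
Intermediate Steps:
J(s, W) = 0
(x(-7)*23 + J(-29, -14))/(3810 - 751) = (-4*23 + 0)/(3810 - 751) = (-92 + 0)/3059 = -92*1/3059 = -4/133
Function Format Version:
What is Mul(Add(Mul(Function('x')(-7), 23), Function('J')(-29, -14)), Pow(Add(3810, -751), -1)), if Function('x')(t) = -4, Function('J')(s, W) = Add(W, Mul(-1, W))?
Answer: Rational(-4, 133) ≈ -0.030075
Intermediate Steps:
Function('J')(s, W) = 0
Mul(Add(Mul(Function('x')(-7), 23), Function('J')(-29, -14)), Pow(Add(3810, -751), -1)) = Mul(Add(Mul(-4, 23), 0), Pow(Add(3810, -751), -1)) = Mul(Add(-92, 0), Pow(3059, -1)) = Mul(-92, Rational(1, 3059)) = Rational(-4, 133)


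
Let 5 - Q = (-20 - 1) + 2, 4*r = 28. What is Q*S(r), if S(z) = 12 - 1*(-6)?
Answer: 432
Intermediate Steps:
r = 7 (r = (¼)*28 = 7)
S(z) = 18 (S(z) = 12 + 6 = 18)
Q = 24 (Q = 5 - ((-20 - 1) + 2) = 5 - (-21 + 2) = 5 - 1*(-19) = 5 + 19 = 24)
Q*S(r) = 24*18 = 432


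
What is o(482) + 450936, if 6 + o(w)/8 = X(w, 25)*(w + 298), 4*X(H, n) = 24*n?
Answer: 1386888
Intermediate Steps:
X(H, n) = 6*n (X(H, n) = (24*n)/4 = 6*n)
o(w) = 357552 + 1200*w (o(w) = -48 + 8*((6*25)*(w + 298)) = -48 + 8*(150*(298 + w)) = -48 + 8*(44700 + 150*w) = -48 + (357600 + 1200*w) = 357552 + 1200*w)
o(482) + 450936 = (357552 + 1200*482) + 450936 = (357552 + 578400) + 450936 = 935952 + 450936 = 1386888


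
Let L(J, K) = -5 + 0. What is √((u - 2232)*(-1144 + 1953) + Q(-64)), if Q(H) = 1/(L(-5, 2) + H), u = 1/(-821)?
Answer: I*√5794653183647946/56649 ≈ 1343.8*I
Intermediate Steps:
u = -1/821 ≈ -0.0012180
L(J, K) = -5
Q(H) = 1/(-5 + H)
√((u - 2232)*(-1144 + 1953) + Q(-64)) = √((-1/821 - 2232)*(-1144 + 1953) + 1/(-5 - 64)) = √(-1832473/821*809 + 1/(-69)) = √(-1482470657/821 - 1/69) = √(-102290476154/56649) = I*√5794653183647946/56649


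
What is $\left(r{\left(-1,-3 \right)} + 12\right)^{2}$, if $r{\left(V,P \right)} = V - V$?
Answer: $144$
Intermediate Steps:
$r{\left(V,P \right)} = 0$
$\left(r{\left(-1,-3 \right)} + 12\right)^{2} = \left(0 + 12\right)^{2} = 12^{2} = 144$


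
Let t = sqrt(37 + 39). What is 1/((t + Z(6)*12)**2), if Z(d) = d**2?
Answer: 46675/8700039076 - 108*sqrt(19)/2175009769 ≈ 5.1485e-6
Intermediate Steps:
t = 2*sqrt(19) (t = sqrt(76) = 2*sqrt(19) ≈ 8.7178)
1/((t + Z(6)*12)**2) = 1/((2*sqrt(19) + 6**2*12)**2) = 1/((2*sqrt(19) + 36*12)**2) = 1/((2*sqrt(19) + 432)**2) = 1/((432 + 2*sqrt(19))**2) = (432 + 2*sqrt(19))**(-2)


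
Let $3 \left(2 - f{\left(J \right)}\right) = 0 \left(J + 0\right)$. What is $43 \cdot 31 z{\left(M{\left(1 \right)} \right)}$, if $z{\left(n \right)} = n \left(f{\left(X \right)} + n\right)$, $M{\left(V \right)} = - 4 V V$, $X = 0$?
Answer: $10664$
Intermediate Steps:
$f{\left(J \right)} = 2$ ($f{\left(J \right)} = 2 - \frac{0 \left(J + 0\right)}{3} = 2 - \frac{0 J}{3} = 2 - 0 = 2 + 0 = 2$)
$M{\left(V \right)} = - 4 V^{2}$
$z{\left(n \right)} = n \left(2 + n\right)$
$43 \cdot 31 z{\left(M{\left(1 \right)} \right)} = 43 \cdot 31 - 4 \cdot 1^{2} \left(2 - 4 \cdot 1^{2}\right) = 1333 \left(-4\right) 1 \left(2 - 4\right) = 1333 \left(- 4 \left(2 - 4\right)\right) = 1333 \left(\left(-4\right) \left(-2\right)\right) = 1333 \cdot 8 = 10664$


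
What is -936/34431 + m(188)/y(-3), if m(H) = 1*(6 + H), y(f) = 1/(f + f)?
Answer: -13359540/11477 ≈ -1164.0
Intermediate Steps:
y(f) = 1/(2*f)
m(H) = 6 + H
-936/34431 + m(188)/y(-3) = -936/34431 + (6 + 188)/(((½)/(-3))) = -936*1/34431 + 194/(((½)*(-⅓))) = -312/11477 + 194/(-⅙) = -312/11477 + 194*(-6) = -312/11477 - 1164 = -13359540/11477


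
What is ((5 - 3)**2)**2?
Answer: 16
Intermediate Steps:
((5 - 3)**2)**2 = (2**2)**2 = 4**2 = 16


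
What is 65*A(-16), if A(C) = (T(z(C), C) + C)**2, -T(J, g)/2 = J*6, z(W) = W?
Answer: 2013440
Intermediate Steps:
T(J, g) = -12*J (T(J, g) = -2*J*6 = -12*J)
A(C) = 121*C**2 (A(C) = (-12*C + C)**2 = (-11*C)**2 = 121*C**2)
65*A(-16) = 65*(121*(-16)**2) = 65*(121*256) = 65*30976 = 2013440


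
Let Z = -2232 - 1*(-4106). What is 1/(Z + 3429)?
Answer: 1/5303 ≈ 0.00018857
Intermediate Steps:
Z = 1874 (Z = -2232 + 4106 = 1874)
1/(Z + 3429) = 1/(1874 + 3429) = 1/5303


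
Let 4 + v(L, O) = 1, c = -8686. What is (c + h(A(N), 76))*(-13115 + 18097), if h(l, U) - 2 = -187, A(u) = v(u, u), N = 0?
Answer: -44195322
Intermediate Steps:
v(L, O) = -3 (v(L, O) = -4 + 1 = -3)
A(u) = -3
h(l, U) = -185 (h(l, U) = 2 - 187 = -185)
(c + h(A(N), 76))*(-13115 + 18097) = (-8686 - 185)*(-13115 + 18097) = -8871*4982 = -44195322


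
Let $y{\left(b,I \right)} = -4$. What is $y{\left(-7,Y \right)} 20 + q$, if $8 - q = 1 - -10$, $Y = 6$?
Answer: $-83$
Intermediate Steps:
$q = -3$ ($q = 8 - \left(1 - -10\right) = 8 - \left(1 + 10\right) = 8 - 11 = -3$)
$y{\left(-7,Y \right)} 20 + q = \left(-4\right) 20 - 3 = -80 - 3 = -83$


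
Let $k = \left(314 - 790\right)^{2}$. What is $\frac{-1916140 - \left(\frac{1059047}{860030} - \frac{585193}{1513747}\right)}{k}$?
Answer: $- \frac{2494562128239780719}{294972005996128160} \approx -8.4569$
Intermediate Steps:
$k = 226576$ ($k = \left(-476\right)^{2} = 226576$)
$\frac{-1916140 - \left(\frac{1059047}{860030} - \frac{585193}{1513747}\right)}{k} = \frac{-1916140 - \left(\frac{1059047}{860030} - \frac{585193}{1513747}\right)}{226576} = \left(-1916140 - \left(1059047 \cdot \frac{1}{860030} - \frac{585193}{1513747}\right)\right) \frac{1}{226576} = \left(-1916140 - \left(\frac{1059047}{860030} - \frac{585193}{1513747}\right)\right) \frac{1}{226576} = \left(-1916140 - \frac{1099845683319}{1301867832410}\right) \frac{1}{226576} = \left(- \frac{2494562128239780719}{1301867832410}\right) \frac{1}{226576} = - \frac{2494562128239780719}{294972005996128160}$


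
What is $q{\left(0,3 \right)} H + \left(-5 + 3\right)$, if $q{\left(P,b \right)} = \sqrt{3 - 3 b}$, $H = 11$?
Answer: $-2 + 11 i \sqrt{6} \approx -2.0 + 26.944 i$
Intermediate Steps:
$q{\left(0,3 \right)} H + \left(-5 + 3\right) = \sqrt{3 - 9} \cdot 11 + \left(-5 + 3\right) = \sqrt{3 - 9} \cdot 11 - 2 = \sqrt{-6} \cdot 11 - 2 = i \sqrt{6} \cdot 11 - 2 = 11 i \sqrt{6} - 2 = -2 + 11 i \sqrt{6}$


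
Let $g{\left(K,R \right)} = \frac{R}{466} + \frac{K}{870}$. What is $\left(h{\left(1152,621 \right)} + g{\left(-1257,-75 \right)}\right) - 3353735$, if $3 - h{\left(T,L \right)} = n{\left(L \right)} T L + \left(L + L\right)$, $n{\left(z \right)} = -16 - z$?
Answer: $\frac{15282635573799}{33785} \approx 4.5235 \cdot 10^{8}$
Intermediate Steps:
$g{\left(K,R \right)} = \frac{R}{466} + \frac{K}{870}$ ($g{\left(K,R \right)} = R \frac{1}{466} + K \frac{1}{870} = \frac{R}{466} + \frac{K}{870}$)
$h{\left(T,L \right)} = 3 - 2 L - L T \left(-16 - L\right)$ ($h{\left(T,L \right)} = 3 - \left(\left(-16 - L\right) T L + \left(L + L\right)\right) = 3 - \left(T \left(-16 - L\right) L + 2 L\right) = 3 - \left(L T \left(-16 - L\right) + 2 L\right) = 3 - \left(2 L + L T \left(-16 - L\right)\right) = 3 - 2 L - L T \left(-16 - L\right)$)
$\left(h{\left(1152,621 \right)} + g{\left(-1257,-75 \right)}\right) - 3353735 = \left(\left(3 - 1242 + 621 \cdot 1152 \left(16 + 621\right)\right) + \left(\frac{1}{466} \left(-75\right) + \frac{1}{870} \left(-1257\right)\right)\right) - 3353735 = \left(\left(3 - 1242 + 621 \cdot 1152 \cdot 637\right) - \frac{54251}{33785}\right) - 3353735 = \left(\left(3 - 1242 + 455704704\right) - \frac{54251}{33785}\right) - 3353735 = \left(455703465 - \frac{54251}{33785}\right) - 3353735 = \frac{15395941510774}{33785} - 3353735 = \frac{15282635573799}{33785}$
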